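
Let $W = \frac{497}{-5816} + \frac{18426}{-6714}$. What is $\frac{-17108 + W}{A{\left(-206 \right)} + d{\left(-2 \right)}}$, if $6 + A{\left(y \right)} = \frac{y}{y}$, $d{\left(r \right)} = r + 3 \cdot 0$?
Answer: $\frac{111359060311}{45556728} \approx 2444.4$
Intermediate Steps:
$d{\left(r \right)} = r$ ($d{\left(r \right)} = r + 0 = r$)
$W = - \frac{18417079}{6508104}$ ($W = 497 \left(- \frac{1}{5816}\right) + 18426 \left(- \frac{1}{6714}\right) = - \frac{497}{5816} - \frac{3071}{1119} = - \frac{18417079}{6508104} \approx -2.8299$)
$A{\left(y \right)} = -5$ ($A{\left(y \right)} = -6 + \frac{y}{y} = -6 + 1 = -5$)
$\frac{-17108 + W}{A{\left(-206 \right)} + d{\left(-2 \right)}} = \frac{-17108 - \frac{18417079}{6508104}}{-5 - 2} = - \frac{111359060311}{6508104 \left(-7\right)} = \left(- \frac{111359060311}{6508104}\right) \left(- \frac{1}{7}\right) = \frac{111359060311}{45556728}$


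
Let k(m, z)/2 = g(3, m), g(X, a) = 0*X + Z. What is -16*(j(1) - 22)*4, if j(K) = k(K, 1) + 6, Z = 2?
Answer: 768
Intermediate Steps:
g(X, a) = 2 (g(X, a) = 0*X + 2 = 0 + 2 = 2)
k(m, z) = 4 (k(m, z) = 2*2 = 4)
j(K) = 10 (j(K) = 4 + 6 = 10)
-16*(j(1) - 22)*4 = -16*(10 - 22)*4 = -16*(-12)*4 = 192*4 = 768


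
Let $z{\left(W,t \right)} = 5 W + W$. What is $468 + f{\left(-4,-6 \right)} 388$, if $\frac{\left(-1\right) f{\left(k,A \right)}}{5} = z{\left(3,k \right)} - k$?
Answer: $-42212$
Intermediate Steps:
$z{\left(W,t \right)} = 6 W$
$f{\left(k,A \right)} = -90 + 5 k$ ($f{\left(k,A \right)} = - 5 \left(6 \cdot 3 - k\right) = - 5 \left(18 - k\right) = -90 + 5 k$)
$468 + f{\left(-4,-6 \right)} 388 = 468 + \left(-90 + 5 \left(-4\right)\right) 388 = 468 + \left(-90 - 20\right) 388 = 468 - 42680 = -42212$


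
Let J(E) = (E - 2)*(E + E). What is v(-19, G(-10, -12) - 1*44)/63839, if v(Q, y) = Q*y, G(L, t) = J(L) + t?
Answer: -3496/63839 ≈ -0.054763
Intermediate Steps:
J(E) = 2*E*(-2 + E) (J(E) = (-2 + E)*(2*E) = 2*E*(-2 + E))
G(L, t) = t + 2*L*(-2 + L) (G(L, t) = 2*L*(-2 + L) + t = t + 2*L*(-2 + L))
v(-19, G(-10, -12) - 1*44)/63839 = -19*((-12 + 2*(-10)*(-2 - 10)) - 1*44)/63839 = -19*((-12 + 2*(-10)*(-12)) - 44)*(1/63839) = -19*((-12 + 240) - 44)*(1/63839) = -19*(228 - 44)*(1/63839) = -19*184*(1/63839) = -3496*1/63839 = -3496/63839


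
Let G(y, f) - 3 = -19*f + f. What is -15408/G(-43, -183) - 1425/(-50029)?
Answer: -36483267/7854553 ≈ -4.6449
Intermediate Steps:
G(y, f) = 3 - 18*f (G(y, f) = 3 + (-19*f + f) = 3 - 18*f)
-15408/G(-43, -183) - 1425/(-50029) = -15408/(3 - 18*(-183)) - 1425/(-50029) = -15408/(3 + 3294) - 1425*(-1/50029) = -15408/3297 + 1425/50029 = -15408*1/3297 + 1425/50029 = -5136/1099 + 1425/50029 = -36483267/7854553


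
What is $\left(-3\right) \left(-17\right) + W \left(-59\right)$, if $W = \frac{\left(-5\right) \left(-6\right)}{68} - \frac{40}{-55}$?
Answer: $- \frac{6709}{374} \approx -17.939$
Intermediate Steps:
$W = \frac{437}{374}$ ($W = 30 \cdot \frac{1}{68} - - \frac{8}{11} = \frac{15}{34} + \frac{8}{11} = \frac{437}{374} \approx 1.1684$)
$\left(-3\right) \left(-17\right) + W \left(-59\right) = \left(-3\right) \left(-17\right) + \frac{437}{374} \left(-59\right) = 51 - \frac{25783}{374} = - \frac{6709}{374}$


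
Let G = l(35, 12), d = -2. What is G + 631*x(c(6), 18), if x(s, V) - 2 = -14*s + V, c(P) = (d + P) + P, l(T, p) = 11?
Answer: -75709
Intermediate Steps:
G = 11
c(P) = -2 + 2*P (c(P) = (-2 + P) + P = -2 + 2*P)
x(s, V) = 2 + V - 14*s (x(s, V) = 2 + (-14*s + V) = 2 + (V - 14*s) = 2 + V - 14*s)
G + 631*x(c(6), 18) = 11 + 631*(2 + 18 - 14*(-2 + 2*6)) = 11 + 631*(2 + 18 - 14*(-2 + 12)) = 11 + 631*(2 + 18 - 14*10) = 11 + 631*(2 + 18 - 140) = 11 + 631*(-120) = 11 - 75720 = -75709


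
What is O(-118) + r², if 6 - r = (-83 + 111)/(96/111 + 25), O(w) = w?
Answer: -85923746/915849 ≈ -93.819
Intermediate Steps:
r = 4706/957 (r = 6 - (-83 + 111)/(96/111 + 25) = 6 - 28/(96*(1/111) + 25) = 6 - 28/(32/37 + 25) = 6 - 28/957/37 = 6 - 28*37/957 = 6 - 1*1036/957 = 6 - 1036/957 = 4706/957 ≈ 4.9174)
O(-118) + r² = -118 + (4706/957)² = -118 + 22146436/915849 = -85923746/915849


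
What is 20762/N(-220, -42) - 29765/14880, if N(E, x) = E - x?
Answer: -31423673/264864 ≈ -118.64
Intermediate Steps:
20762/N(-220, -42) - 29765/14880 = 20762/(-220 - 1*(-42)) - 29765/14880 = 20762/(-220 + 42) - 29765*1/14880 = 20762/(-178) - 5953/2976 = 20762*(-1/178) - 5953/2976 = -10381/89 - 5953/2976 = -31423673/264864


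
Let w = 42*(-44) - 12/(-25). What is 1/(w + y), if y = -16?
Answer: -25/46588 ≈ -0.00053662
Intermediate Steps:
w = -46188/25 (w = -1848 - 12*(-1/25) = -1848 + 12/25 = -46188/25 ≈ -1847.5)
1/(w + y) = 1/(-46188/25 - 16) = 1/(-46588/25) = -25/46588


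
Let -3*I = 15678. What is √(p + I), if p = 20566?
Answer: 2*√3835 ≈ 123.85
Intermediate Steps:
I = -5226 (I = -⅓*15678 = -5226)
√(p + I) = √(20566 - 5226) = √15340 = 2*√3835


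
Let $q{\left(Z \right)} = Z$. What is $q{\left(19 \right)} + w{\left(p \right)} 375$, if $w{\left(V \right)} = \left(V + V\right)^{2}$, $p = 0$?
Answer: $19$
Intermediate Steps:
$w{\left(V \right)} = 4 V^{2}$ ($w{\left(V \right)} = \left(2 V\right)^{2} = 4 V^{2}$)
$q{\left(19 \right)} + w{\left(p \right)} 375 = 19 + 4 \cdot 0^{2} \cdot 375 = 19 + 4 \cdot 0 \cdot 375 = 19 + 0 \cdot 375 = 19 + 0 = 19$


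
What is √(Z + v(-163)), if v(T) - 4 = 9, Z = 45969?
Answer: √45982 ≈ 214.43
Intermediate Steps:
v(T) = 13 (v(T) = 4 + 9 = 13)
√(Z + v(-163)) = √(45969 + 13) = √45982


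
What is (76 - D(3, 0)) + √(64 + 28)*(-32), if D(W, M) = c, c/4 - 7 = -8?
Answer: 80 - 64*√23 ≈ -226.93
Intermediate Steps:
c = -4 (c = 28 + 4*(-8) = 28 - 32 = -4)
D(W, M) = -4
(76 - D(3, 0)) + √(64 + 28)*(-32) = (76 - 1*(-4)) + √(64 + 28)*(-32) = (76 + 4) + √92*(-32) = 80 + (2*√23)*(-32) = 80 - 64*√23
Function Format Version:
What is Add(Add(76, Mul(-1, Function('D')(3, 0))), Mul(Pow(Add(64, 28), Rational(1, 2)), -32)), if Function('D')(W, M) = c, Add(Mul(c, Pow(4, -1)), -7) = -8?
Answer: Add(80, Mul(-64, Pow(23, Rational(1, 2)))) ≈ -226.93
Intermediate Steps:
c = -4 (c = Add(28, Mul(4, -8)) = Add(28, -32) = -4)
Function('D')(W, M) = -4
Add(Add(76, Mul(-1, Function('D')(3, 0))), Mul(Pow(Add(64, 28), Rational(1, 2)), -32)) = Add(Add(76, Mul(-1, -4)), Mul(Pow(Add(64, 28), Rational(1, 2)), -32)) = Add(Add(76, 4), Mul(Pow(92, Rational(1, 2)), -32)) = Add(80, Mul(Mul(2, Pow(23, Rational(1, 2))), -32)) = Add(80, Mul(-64, Pow(23, Rational(1, 2))))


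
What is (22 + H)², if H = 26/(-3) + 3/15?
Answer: 41209/225 ≈ 183.15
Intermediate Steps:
H = -127/15 (H = 26*(-⅓) + 3*(1/15) = -26/3 + ⅕ = -127/15 ≈ -8.4667)
(22 + H)² = (22 - 127/15)² = (203/15)² = 41209/225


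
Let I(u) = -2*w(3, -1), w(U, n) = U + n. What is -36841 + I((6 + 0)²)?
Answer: -36845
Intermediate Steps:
I(u) = -4 (I(u) = -2*(3 - 1) = -2*2 = -4)
-36841 + I((6 + 0)²) = -36841 - 4 = -36845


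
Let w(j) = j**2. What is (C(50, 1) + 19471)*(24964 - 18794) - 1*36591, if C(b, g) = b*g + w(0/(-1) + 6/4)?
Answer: 240843723/2 ≈ 1.2042e+8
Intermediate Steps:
C(b, g) = 9/4 + b*g (C(b, g) = b*g + (0/(-1) + 6/4)**2 = b*g + (0*(-1) + 6*(1/4))**2 = b*g + (0 + 3/2)**2 = b*g + (3/2)**2 = b*g + 9/4 = 9/4 + b*g)
(C(50, 1) + 19471)*(24964 - 18794) - 1*36591 = ((9/4 + 50*1) + 19471)*(24964 - 18794) - 1*36591 = ((9/4 + 50) + 19471)*6170 - 36591 = (209/4 + 19471)*6170 - 36591 = (78093/4)*6170 - 36591 = 240916905/2 - 36591 = 240843723/2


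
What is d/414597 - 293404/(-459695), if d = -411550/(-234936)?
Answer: 14289421109446609/22388010908639220 ≈ 0.63826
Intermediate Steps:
d = 205775/117468 (d = -411550*(-1/234936) = 205775/117468 ≈ 1.7518)
d/414597 - 293404/(-459695) = (205775/117468)/414597 - 293404/(-459695) = (205775/117468)*(1/414597) - 293404*(-1/459695) = 205775/48701880396 + 293404/459695 = 14289421109446609/22388010908639220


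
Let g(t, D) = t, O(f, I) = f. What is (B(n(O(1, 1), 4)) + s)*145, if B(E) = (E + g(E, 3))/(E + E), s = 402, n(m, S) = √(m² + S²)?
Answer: 58435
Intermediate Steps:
n(m, S) = √(S² + m²)
B(E) = 1 (B(E) = (E + E)/(E + E) = (2*E)/((2*E)) = (2*E)*(1/(2*E)) = 1)
(B(n(O(1, 1), 4)) + s)*145 = (1 + 402)*145 = 403*145 = 58435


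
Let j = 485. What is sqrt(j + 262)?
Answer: 3*sqrt(83) ≈ 27.331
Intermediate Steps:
sqrt(j + 262) = sqrt(485 + 262) = sqrt(747) = 3*sqrt(83)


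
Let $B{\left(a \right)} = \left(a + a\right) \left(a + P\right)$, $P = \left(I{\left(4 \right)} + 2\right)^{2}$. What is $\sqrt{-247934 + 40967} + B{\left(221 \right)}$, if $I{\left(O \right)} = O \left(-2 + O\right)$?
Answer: $141882 + i \sqrt{206967} \approx 1.4188 \cdot 10^{5} + 454.94 i$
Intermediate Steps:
$P = 100$ ($P = \left(4 \left(-2 + 4\right) + 2\right)^{2} = \left(4 \cdot 2 + 2\right)^{2} = \left(8 + 2\right)^{2} = 10^{2} = 100$)
$B{\left(a \right)} = 2 a \left(100 + a\right)$ ($B{\left(a \right)} = \left(a + a\right) \left(a + 100\right) = 2 a \left(100 + a\right)$)
$\sqrt{-247934 + 40967} + B{\left(221 \right)} = \sqrt{-247934 + 40967} + 2 \cdot 221 \left(100 + 221\right) = \sqrt{-206967} + 2 \cdot 221 \cdot 321 = i \sqrt{206967} + 141882 = 141882 + i \sqrt{206967}$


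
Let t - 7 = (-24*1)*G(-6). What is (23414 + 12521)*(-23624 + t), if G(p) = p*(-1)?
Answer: -853851535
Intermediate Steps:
G(p) = -p
t = -137 (t = 7 + (-24*1)*(-1*(-6)) = 7 - 24*6 = 7 - 144 = -137)
(23414 + 12521)*(-23624 + t) = (23414 + 12521)*(-23624 - 137) = 35935*(-23761) = -853851535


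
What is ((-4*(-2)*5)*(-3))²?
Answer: 14400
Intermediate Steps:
((-4*(-2)*5)*(-3))² = ((8*5)*(-3))² = (40*(-3))² = (-120)² = 14400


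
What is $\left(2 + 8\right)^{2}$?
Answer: $100$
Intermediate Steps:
$\left(2 + 8\right)^{2} = 10^{2} = 100$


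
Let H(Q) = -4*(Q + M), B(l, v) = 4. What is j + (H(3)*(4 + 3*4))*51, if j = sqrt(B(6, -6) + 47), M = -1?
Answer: -6528 + sqrt(51) ≈ -6520.9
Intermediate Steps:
j = sqrt(51) (j = sqrt(4 + 47) = sqrt(51) ≈ 7.1414)
H(Q) = 4 - 4*Q (H(Q) = -4*(Q - 1) = -4*(-1 + Q) = 4 - 4*Q)
j + (H(3)*(4 + 3*4))*51 = sqrt(51) + ((4 - 4*3)*(4 + 3*4))*51 = sqrt(51) + ((4 - 12)*(4 + 12))*51 = sqrt(51) - 8*16*51 = sqrt(51) - 128*51 = sqrt(51) - 6528 = -6528 + sqrt(51)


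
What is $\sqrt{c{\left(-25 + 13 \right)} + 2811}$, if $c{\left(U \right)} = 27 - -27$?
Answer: $\sqrt{2865} \approx 53.526$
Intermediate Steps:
$c{\left(U \right)} = 54$ ($c{\left(U \right)} = 27 + 27 = 54$)
$\sqrt{c{\left(-25 + 13 \right)} + 2811} = \sqrt{54 + 2811} = \sqrt{2865}$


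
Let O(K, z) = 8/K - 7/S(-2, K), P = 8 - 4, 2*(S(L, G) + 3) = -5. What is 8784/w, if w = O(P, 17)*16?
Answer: 671/4 ≈ 167.75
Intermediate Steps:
S(L, G) = -11/2 (S(L, G) = -3 + (½)*(-5) = -3 - 5/2 = -11/2)
P = 4
O(K, z) = 14/11 + 8/K (O(K, z) = 8/K - 7/(-11/2) = 8/K - 7*(-2/11) = 8/K + 14/11 = 14/11 + 8/K)
w = 576/11 (w = (14/11 + 8/4)*16 = (14/11 + 8*(¼))*16 = (14/11 + 2)*16 = (36/11)*16 = 576/11 ≈ 52.364)
8784/w = 8784/(576/11) = 8784*(11/576) = 671/4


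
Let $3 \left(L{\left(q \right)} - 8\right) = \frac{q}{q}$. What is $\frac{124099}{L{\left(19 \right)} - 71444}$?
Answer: $- \frac{372297}{214307} \approx -1.7372$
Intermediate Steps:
$L{\left(q \right)} = \frac{25}{3}$ ($L{\left(q \right)} = 8 + \frac{q \frac{1}{q}}{3} = 8 + \frac{1}{3} \cdot 1 = 8 + \frac{1}{3} = \frac{25}{3}$)
$\frac{124099}{L{\left(19 \right)} - 71444} = \frac{124099}{\frac{25}{3} - 71444} = \frac{124099}{- \frac{214307}{3}} = 124099 \left(- \frac{3}{214307}\right) = - \frac{372297}{214307}$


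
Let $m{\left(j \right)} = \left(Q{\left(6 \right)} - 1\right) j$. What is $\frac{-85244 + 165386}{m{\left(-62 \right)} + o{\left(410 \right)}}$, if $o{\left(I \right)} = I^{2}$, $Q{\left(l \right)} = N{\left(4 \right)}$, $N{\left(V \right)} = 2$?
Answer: $\frac{40071}{84019} \approx 0.47693$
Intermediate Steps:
$Q{\left(l \right)} = 2$
$m{\left(j \right)} = j$ ($m{\left(j \right)} = \left(2 - 1\right) j = 1 j = j$)
$\frac{-85244 + 165386}{m{\left(-62 \right)} + o{\left(410 \right)}} = \frac{-85244 + 165386}{-62 + 410^{2}} = \frac{80142}{-62 + 168100} = \frac{80142}{168038} = 80142 \cdot \frac{1}{168038} = \frac{40071}{84019}$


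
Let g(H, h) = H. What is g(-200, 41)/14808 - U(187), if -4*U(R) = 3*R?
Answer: 1038311/7404 ≈ 140.24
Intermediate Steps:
U(R) = -3*R/4
g(-200, 41)/14808 - U(187) = -200/14808 - (-3)*187/4 = -200*1/14808 - 1*(-561/4) = -25/1851 + 561/4 = 1038311/7404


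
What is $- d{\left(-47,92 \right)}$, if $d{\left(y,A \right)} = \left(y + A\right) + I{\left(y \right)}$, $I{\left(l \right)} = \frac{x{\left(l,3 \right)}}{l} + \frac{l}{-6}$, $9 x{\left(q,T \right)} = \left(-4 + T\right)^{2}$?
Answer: $- \frac{44695}{846} \approx -52.831$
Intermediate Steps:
$x{\left(q,T \right)} = \frac{\left(-4 + T\right)^{2}}{9}$
$I{\left(l \right)} = - \frac{l}{6} + \frac{1}{9 l}$ ($I{\left(l \right)} = \frac{\frac{1}{9} \left(-4 + 3\right)^{2}}{l} + \frac{l}{-6} = \frac{\frac{1}{9} \left(-1\right)^{2}}{l} + l \left(- \frac{1}{6}\right) = \frac{\frac{1}{9} \cdot 1}{l} - \frac{l}{6} = \frac{1}{9 l} - \frac{l}{6} = - \frac{l}{6} + \frac{1}{9 l}$)
$d{\left(y,A \right)} = A + \frac{1}{9 y} + \frac{5 y}{6}$ ($d{\left(y,A \right)} = \left(y + A\right) - \left(- \frac{1}{9 y} + \frac{y}{6}\right) = \left(A + y\right) - \left(- \frac{1}{9 y} + \frac{y}{6}\right) = A + \frac{1}{9 y} + \frac{5 y}{6}$)
$- d{\left(-47,92 \right)} = - (92 + \frac{1}{9 \left(-47\right)} + \frac{5}{6} \left(-47\right)) = - (92 + \frac{1}{9} \left(- \frac{1}{47}\right) - \frac{235}{6}) = - (92 - \frac{1}{423} - \frac{235}{6}) = \left(-1\right) \frac{44695}{846} = - \frac{44695}{846}$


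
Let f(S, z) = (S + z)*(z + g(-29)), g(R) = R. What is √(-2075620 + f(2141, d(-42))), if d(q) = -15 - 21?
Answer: I*√2212445 ≈ 1487.4*I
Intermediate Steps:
d(q) = -36
f(S, z) = (-29 + z)*(S + z) (f(S, z) = (S + z)*(z - 29) = (S + z)*(-29 + z) = (-29 + z)*(S + z))
√(-2075620 + f(2141, d(-42))) = √(-2075620 + ((-36)² - 29*2141 - 29*(-36) + 2141*(-36))) = √(-2075620 + (1296 - 62089 + 1044 - 77076)) = √(-2075620 - 136825) = √(-2212445) = I*√2212445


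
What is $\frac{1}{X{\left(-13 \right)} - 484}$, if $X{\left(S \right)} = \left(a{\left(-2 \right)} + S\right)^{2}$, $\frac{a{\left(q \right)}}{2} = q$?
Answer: $- \frac{1}{195} \approx -0.0051282$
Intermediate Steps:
$a{\left(q \right)} = 2 q$
$X{\left(S \right)} = \left(-4 + S\right)^{2}$ ($X{\left(S \right)} = \left(2 \left(-2\right) + S\right)^{2} = \left(-4 + S\right)^{2}$)
$\frac{1}{X{\left(-13 \right)} - 484} = \frac{1}{\left(-4 - 13\right)^{2} - 484} = \frac{1}{\left(-17\right)^{2} - 484} = \frac{1}{289 - 484} = \frac{1}{-195} = - \frac{1}{195}$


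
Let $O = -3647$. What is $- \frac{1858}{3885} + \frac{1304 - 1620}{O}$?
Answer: $- \frac{113234}{289155} \approx -0.3916$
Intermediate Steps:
$- \frac{1858}{3885} + \frac{1304 - 1620}{O} = - \frac{1858}{3885} + \frac{1304 - 1620}{-3647} = \left(-1858\right) \frac{1}{3885} - - \frac{316}{3647} = - \frac{1858}{3885} + \frac{316}{3647} = - \frac{113234}{289155}$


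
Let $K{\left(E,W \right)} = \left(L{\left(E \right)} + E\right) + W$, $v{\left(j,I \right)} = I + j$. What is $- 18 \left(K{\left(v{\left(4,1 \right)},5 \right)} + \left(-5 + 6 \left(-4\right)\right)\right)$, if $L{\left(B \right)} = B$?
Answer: $252$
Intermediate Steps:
$K{\left(E,W \right)} = W + 2 E$ ($K{\left(E,W \right)} = \left(E + E\right) + W = 2 E + W = W + 2 E$)
$- 18 \left(K{\left(v{\left(4,1 \right)},5 \right)} + \left(-5 + 6 \left(-4\right)\right)\right) = - 18 \left(\left(5 + 2 \left(1 + 4\right)\right) + \left(-5 + 6 \left(-4\right)\right)\right) = - 18 \left(\left(5 + 2 \cdot 5\right) - 29\right) = - 18 \left(\left(5 + 10\right) - 29\right) = - 18 \left(15 - 29\right) = \left(-18\right) \left(-14\right) = 252$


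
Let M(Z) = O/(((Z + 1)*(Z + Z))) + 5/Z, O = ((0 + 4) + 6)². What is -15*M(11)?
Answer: -25/2 ≈ -12.500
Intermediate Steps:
O = 100 (O = (4 + 6)² = 10² = 100)
M(Z) = 5/Z + 50/(Z*(1 + Z)) (M(Z) = 100/(((Z + 1)*(Z + Z))) + 5/Z = 100/(((1 + Z)*(2*Z))) + 5/Z = 100/((2*Z*(1 + Z))) + 5/Z = 100*(1/(2*Z*(1 + Z))) + 5/Z = 50/(Z*(1 + Z)) + 5/Z = 5/Z + 50/(Z*(1 + Z)))
-15*M(11) = -75*(11 + 11)/(11*(1 + 11)) = -75*22/(11*12) = -15*⅚ = -25/2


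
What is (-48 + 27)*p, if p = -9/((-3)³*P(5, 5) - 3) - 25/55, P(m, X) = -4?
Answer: 624/55 ≈ 11.345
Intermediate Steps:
p = -208/385 (p = -9/((-3)³*(-4) - 3) - 25/55 = -9/(-27*(-4) - 3) - 25*1/55 = -9/(108 - 3) - 5/11 = -9/105 - 5/11 = -9*1/105 - 5/11 = -3/35 - 5/11 = -208/385 ≈ -0.54026)
(-48 + 27)*p = (-48 + 27)*(-208/385) = -21*(-208/385) = 624/55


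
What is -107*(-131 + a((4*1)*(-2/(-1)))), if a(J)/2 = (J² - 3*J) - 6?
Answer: 6741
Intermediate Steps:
a(J) = -12 - 6*J + 2*J² (a(J) = 2*((J² - 3*J) - 6) = 2*(-6 + J² - 3*J) = -12 - 6*J + 2*J²)
-107*(-131 + a((4*1)*(-2/(-1)))) = -107*(-131 + (-12 - 6*4*1*(-2/(-1)) + 2*((4*1)*(-2/(-1)))²)) = -107*(-131 + (-12 - 24*(-2*(-1)) + 2*(4*(-2*(-1)))²)) = -107*(-131 + (-12 - 24*2 + 2*(4*2)²)) = -107*(-131 + (-12 - 6*8 + 2*8²)) = -107*(-131 + (-12 - 48 + 2*64)) = -107*(-131 + (-12 - 48 + 128)) = -107*(-131 + 68) = -107*(-63) = 6741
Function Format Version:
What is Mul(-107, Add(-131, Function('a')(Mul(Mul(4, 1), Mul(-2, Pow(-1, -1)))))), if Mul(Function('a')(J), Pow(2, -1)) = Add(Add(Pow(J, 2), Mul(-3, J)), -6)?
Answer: 6741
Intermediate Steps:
Function('a')(J) = Add(-12, Mul(-6, J), Mul(2, Pow(J, 2))) (Function('a')(J) = Mul(2, Add(Add(Pow(J, 2), Mul(-3, J)), -6)) = Mul(2, Add(-6, Pow(J, 2), Mul(-3, J))) = Add(-12, Mul(-6, J), Mul(2, Pow(J, 2))))
Mul(-107, Add(-131, Function('a')(Mul(Mul(4, 1), Mul(-2, Pow(-1, -1)))))) = Mul(-107, Add(-131, Add(-12, Mul(-6, Mul(Mul(4, 1), Mul(-2, Pow(-1, -1)))), Mul(2, Pow(Mul(Mul(4, 1), Mul(-2, Pow(-1, -1))), 2))))) = Mul(-107, Add(-131, Add(-12, Mul(-6, Mul(4, Mul(-2, -1))), Mul(2, Pow(Mul(4, Mul(-2, -1)), 2))))) = Mul(-107, Add(-131, Add(-12, Mul(-6, Mul(4, 2)), Mul(2, Pow(Mul(4, 2), 2))))) = Mul(-107, Add(-131, Add(-12, Mul(-6, 8), Mul(2, Pow(8, 2))))) = Mul(-107, Add(-131, Add(-12, -48, Mul(2, 64)))) = Mul(-107, Add(-131, Add(-12, -48, 128))) = Mul(-107, Add(-131, 68)) = Mul(-107, -63) = 6741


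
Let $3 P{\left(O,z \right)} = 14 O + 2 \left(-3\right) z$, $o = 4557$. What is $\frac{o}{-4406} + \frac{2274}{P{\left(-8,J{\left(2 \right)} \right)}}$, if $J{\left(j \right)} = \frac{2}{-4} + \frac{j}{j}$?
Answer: $- \frac{30581787}{506690} \approx -60.356$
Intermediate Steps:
$J{\left(j \right)} = \frac{1}{2}$ ($J{\left(j \right)} = 2 \left(- \frac{1}{4}\right) + 1 = - \frac{1}{2} + 1 = \frac{1}{2}$)
$P{\left(O,z \right)} = - 2 z + \frac{14 O}{3}$ ($P{\left(O,z \right)} = \frac{14 O + 2 \left(-3\right) z}{3} = \frac{14 O - 6 z}{3} = \frac{- 6 z + 14 O}{3} = - 2 z + \frac{14 O}{3}$)
$\frac{o}{-4406} + \frac{2274}{P{\left(-8,J{\left(2 \right)} \right)}} = \frac{4557}{-4406} + \frac{2274}{\left(-2\right) \frac{1}{2} + \frac{14}{3} \left(-8\right)} = 4557 \left(- \frac{1}{4406}\right) + \frac{2274}{-1 - \frac{112}{3}} = - \frac{4557}{4406} + \frac{2274}{- \frac{115}{3}} = - \frac{4557}{4406} + 2274 \left(- \frac{3}{115}\right) = - \frac{4557}{4406} - \frac{6822}{115} = - \frac{30581787}{506690}$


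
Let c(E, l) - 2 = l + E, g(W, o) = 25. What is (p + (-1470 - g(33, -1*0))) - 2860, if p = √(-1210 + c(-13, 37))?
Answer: -4355 + 4*I*√74 ≈ -4355.0 + 34.409*I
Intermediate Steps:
c(E, l) = 2 + E + l (c(E, l) = 2 + (l + E) = 2 + (E + l) = 2 + E + l)
p = 4*I*√74 (p = √(-1210 + (2 - 13 + 37)) = √(-1210 + 26) = √(-1184) = 4*I*√74 ≈ 34.409*I)
(p + (-1470 - g(33, -1*0))) - 2860 = (4*I*√74 + (-1470 - 1*25)) - 2860 = (4*I*√74 + (-1470 - 25)) - 2860 = (4*I*√74 - 1495) - 2860 = (-1495 + 4*I*√74) - 2860 = -4355 + 4*I*√74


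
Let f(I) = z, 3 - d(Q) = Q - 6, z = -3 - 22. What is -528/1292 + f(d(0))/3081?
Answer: -414767/995163 ≈ -0.41678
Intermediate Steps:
z = -25
d(Q) = 9 - Q (d(Q) = 3 - (Q - 6) = 3 - (-6 + Q) = 3 + (6 - Q) = 9 - Q)
f(I) = -25
-528/1292 + f(d(0))/3081 = -528/1292 - 25/3081 = -528*1/1292 - 25*1/3081 = -132/323 - 25/3081 = -414767/995163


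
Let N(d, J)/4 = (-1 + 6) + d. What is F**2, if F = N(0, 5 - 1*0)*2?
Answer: 1600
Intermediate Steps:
N(d, J) = 20 + 4*d (N(d, J) = 4*((-1 + 6) + d) = 4*(5 + d) = 20 + 4*d)
F = 40 (F = (20 + 4*0)*2 = (20 + 0)*2 = 20*2 = 40)
F**2 = 40**2 = 1600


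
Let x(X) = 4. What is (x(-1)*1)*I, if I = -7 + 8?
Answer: 4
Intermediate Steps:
I = 1
(x(-1)*1)*I = (4*1)*1 = 4*1 = 4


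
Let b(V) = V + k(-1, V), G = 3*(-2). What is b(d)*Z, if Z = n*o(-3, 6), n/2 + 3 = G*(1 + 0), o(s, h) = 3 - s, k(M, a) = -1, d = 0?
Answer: 108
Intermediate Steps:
G = -6
n = -18 (n = -6 + 2*(-6*(1 + 0)) = -6 + 2*(-6*1) = -6 + 2*(-6) = -6 - 12 = -18)
b(V) = -1 + V (b(V) = V - 1 = -1 + V)
Z = -108 (Z = -18*(3 - 1*(-3)) = -18*(3 + 3) = -18*6 = -108)
b(d)*Z = (-1 + 0)*(-108) = -1*(-108) = 108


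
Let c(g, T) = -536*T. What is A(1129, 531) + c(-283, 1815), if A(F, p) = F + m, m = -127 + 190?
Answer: -971648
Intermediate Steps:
m = 63
A(F, p) = 63 + F (A(F, p) = F + 63 = 63 + F)
A(1129, 531) + c(-283, 1815) = (63 + 1129) - 536*1815 = 1192 - 972840 = -971648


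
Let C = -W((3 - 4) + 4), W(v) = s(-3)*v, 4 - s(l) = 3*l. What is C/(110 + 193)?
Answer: -13/101 ≈ -0.12871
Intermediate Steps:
s(l) = 4 - 3*l
W(v) = 13*v (W(v) = (4 - 3*(-3))*v = (4 + 9)*v = 13*v)
C = -39 (C = -13*((3 - 4) + 4) = -13*(-1 + 4) = -13*3 = -1*39 = -39)
C/(110 + 193) = -39/(110 + 193) = -39/303 = -39*1/303 = -13/101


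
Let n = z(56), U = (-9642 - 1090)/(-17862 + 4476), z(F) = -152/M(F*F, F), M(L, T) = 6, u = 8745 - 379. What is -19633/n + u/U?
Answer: 2285784261/203908 ≈ 11210.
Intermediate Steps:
u = 8366
z(F) = -76/3 (z(F) = -152/6 = -152*⅙ = -76/3)
U = 5366/6693 (U = -10732/(-13386) = -10732*(-1/13386) = 5366/6693 ≈ 0.80173)
n = -76/3 ≈ -25.333
-19633/n + u/U = -19633/(-76/3) + 8366/(5366/6693) = -19633*(-3/76) + 8366*(6693/5366) = 58899/76 + 27996819/2683 = 2285784261/203908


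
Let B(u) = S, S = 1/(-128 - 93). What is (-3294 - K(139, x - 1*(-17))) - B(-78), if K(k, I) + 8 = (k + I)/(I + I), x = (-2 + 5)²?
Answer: -2907625/884 ≈ -3289.2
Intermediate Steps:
x = 9 (x = 3² = 9)
K(k, I) = -8 + (I + k)/(2*I) (K(k, I) = -8 + (k + I)/(I + I) = -8 + (I + k)/((2*I)) = -8 + (I + k)*(1/(2*I)) = -8 + (I + k)/(2*I))
S = -1/221 (S = 1/(-221) = -1/221 ≈ -0.0045249)
B(u) = -1/221
(-3294 - K(139, x - 1*(-17))) - B(-78) = (-3294 - (139 - 15*(9 - 1*(-17)))/(2*(9 - 1*(-17)))) - 1*(-1/221) = (-3294 - (139 - 15*(9 + 17))/(2*(9 + 17))) + 1/221 = (-3294 - (139 - 15*26)/(2*26)) + 1/221 = (-3294 - (139 - 390)/(2*26)) + 1/221 = (-3294 - (-251)/(2*26)) + 1/221 = (-3294 - 1*(-251/52)) + 1/221 = (-3294 + 251/52) + 1/221 = -171037/52 + 1/221 = -2907625/884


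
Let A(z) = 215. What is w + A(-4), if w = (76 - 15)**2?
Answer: 3936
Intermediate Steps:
w = 3721 (w = 61**2 = 3721)
w + A(-4) = 3721 + 215 = 3936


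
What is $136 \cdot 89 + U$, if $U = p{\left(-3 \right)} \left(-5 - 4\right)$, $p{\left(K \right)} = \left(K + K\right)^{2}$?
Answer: $11780$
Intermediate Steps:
$p{\left(K \right)} = 4 K^{2}$ ($p{\left(K \right)} = \left(2 K\right)^{2} = 4 K^{2}$)
$U = -324$ ($U = 4 \left(-3\right)^{2} \left(-5 - 4\right) = 4 \cdot 9 \left(-5 - 4\right) = 36 \left(-9\right) = -324$)
$136 \cdot 89 + U = 136 \cdot 89 - 324 = 12104 - 324 = 11780$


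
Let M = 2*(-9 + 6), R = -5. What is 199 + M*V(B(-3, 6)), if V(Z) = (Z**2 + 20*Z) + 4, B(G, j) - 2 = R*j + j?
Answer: -89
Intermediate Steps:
B(G, j) = 2 - 4*j (B(G, j) = 2 + (-5*j + j) = 2 - 4*j)
V(Z) = 4 + Z**2 + 20*Z
M = -6 (M = 2*(-3) = -6)
199 + M*V(B(-3, 6)) = 199 - 6*(4 + (2 - 4*6)**2 + 20*(2 - 4*6)) = 199 - 6*(4 + (2 - 24)**2 + 20*(2 - 24)) = 199 - 6*(4 + (-22)**2 + 20*(-22)) = 199 - 6*(4 + 484 - 440) = 199 - 6*48 = 199 - 288 = -89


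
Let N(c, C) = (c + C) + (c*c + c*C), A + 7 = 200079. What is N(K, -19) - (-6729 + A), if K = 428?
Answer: -17882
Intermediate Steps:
A = 200072 (A = -7 + 200079 = 200072)
N(c, C) = C + c + c**2 + C*c (N(c, C) = (C + c) + (c**2 + C*c) = C + c + c**2 + C*c)
N(K, -19) - (-6729 + A) = (-19 + 428 + 428**2 - 19*428) - (-6729 + 200072) = (-19 + 428 + 183184 - 8132) - 1*193343 = 175461 - 193343 = -17882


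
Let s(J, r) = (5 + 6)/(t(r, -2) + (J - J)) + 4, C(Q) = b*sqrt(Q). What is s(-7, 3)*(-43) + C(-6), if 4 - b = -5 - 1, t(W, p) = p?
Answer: 129/2 + 10*I*sqrt(6) ≈ 64.5 + 24.495*I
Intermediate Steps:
b = 10 (b = 4 - (-5 - 1) = 4 - 1*(-6) = 4 + 6 = 10)
C(Q) = 10*sqrt(Q)
s(J, r) = -3/2 (s(J, r) = (5 + 6)/(-2 + (J - J)) + 4 = 11/(-2 + 0) + 4 = 11/(-2) + 4 = 11*(-1/2) + 4 = -11/2 + 4 = -3/2)
s(-7, 3)*(-43) + C(-6) = -3/2*(-43) + 10*sqrt(-6) = 129/2 + 10*(I*sqrt(6)) = 129/2 + 10*I*sqrt(6)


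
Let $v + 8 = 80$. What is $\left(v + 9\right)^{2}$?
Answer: $6561$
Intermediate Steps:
$v = 72$ ($v = -8 + 80 = 72$)
$\left(v + 9\right)^{2} = \left(72 + 9\right)^{2} = 81^{2} = 6561$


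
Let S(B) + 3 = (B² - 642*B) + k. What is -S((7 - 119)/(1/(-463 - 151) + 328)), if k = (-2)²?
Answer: -8936509909601/40558334881 ≈ -220.34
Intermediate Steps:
k = 4
S(B) = 1 + B² - 642*B (S(B) = -3 + ((B² - 642*B) + 4) = -3 + (4 + B² - 642*B) = 1 + B² - 642*B)
-S((7 - 119)/(1/(-463 - 151) + 328)) = -(1 + ((7 - 119)/(1/(-463 - 151) + 328))² - 642*(7 - 119)/(1/(-463 - 151) + 328)) = -(1 + (-112/(1/(-614) + 328))² - (-71904)/(1/(-614) + 328)) = -(1 + (-112/(-1/614 + 328))² - (-71904)/(-1/614 + 328)) = -(1 + (-112/201391/614)² - (-71904)/201391/614) = -(1 + (-112*614/201391)² - (-71904)*614/201391) = -(1 + (-68768/201391)² - 642*(-68768/201391)) = -(1 + 4729037824/40558334881 + 44149056/201391) = -1*8936509909601/40558334881 = -8936509909601/40558334881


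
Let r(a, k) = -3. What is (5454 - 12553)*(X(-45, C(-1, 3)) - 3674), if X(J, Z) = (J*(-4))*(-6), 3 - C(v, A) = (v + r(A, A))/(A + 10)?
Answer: 33748646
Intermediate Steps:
C(v, A) = 3 - (-3 + v)/(10 + A) (C(v, A) = 3 - (v - 3)/(A + 10) = 3 - (-3 + v)/(10 + A))
X(J, Z) = 24*J (X(J, Z) = -4*J*(-6) = 24*J)
(5454 - 12553)*(X(-45, C(-1, 3)) - 3674) = (5454 - 12553)*(24*(-45) - 3674) = -7099*(-1080 - 3674) = -7099*(-4754) = 33748646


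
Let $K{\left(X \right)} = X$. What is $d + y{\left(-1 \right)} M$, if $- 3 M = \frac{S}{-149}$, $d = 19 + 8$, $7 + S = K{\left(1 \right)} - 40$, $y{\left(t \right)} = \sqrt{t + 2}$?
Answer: $\frac{12023}{447} \approx 26.897$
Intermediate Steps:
$y{\left(t \right)} = \sqrt{2 + t}$
$S = -46$ ($S = -7 + \left(1 - 40\right) = -7 - 39 = -46$)
$d = 27$
$M = - \frac{46}{447}$ ($M = - \frac{\left(-46\right) \frac{1}{-149}}{3} = - \frac{\left(-46\right) \left(- \frac{1}{149}\right)}{3} = \left(- \frac{1}{3}\right) \frac{46}{149} = - \frac{46}{447} \approx -0.10291$)
$d + y{\left(-1 \right)} M = 27 + \sqrt{2 - 1} \left(- \frac{46}{447}\right) = 27 + \sqrt{1} \left(- \frac{46}{447}\right) = 27 + 1 \left(- \frac{46}{447}\right) = 27 - \frac{46}{447} = \frac{12023}{447}$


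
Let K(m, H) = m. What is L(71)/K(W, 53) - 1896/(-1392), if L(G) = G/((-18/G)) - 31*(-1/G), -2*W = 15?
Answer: 21483689/555930 ≈ 38.645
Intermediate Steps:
W = -15/2 (W = -½*15 = -15/2 ≈ -7.5000)
L(G) = 31/G - G²/18 (L(G) = G*(-G/18) - (-31)/G = -G²/18 + 31/G = 31/G - G²/18)
L(71)/K(W, 53) - 1896/(-1392) = ((1/18)*(558 - 1*71³)/71)/(-15/2) - 1896/(-1392) = ((1/18)*(1/71)*(558 - 1*357911))*(-2/15) - 1896*(-1/1392) = ((1/18)*(1/71)*(558 - 357911))*(-2/15) + 79/58 = ((1/18)*(1/71)*(-357353))*(-2/15) + 79/58 = -357353/1278*(-2/15) + 79/58 = 357353/9585 + 79/58 = 21483689/555930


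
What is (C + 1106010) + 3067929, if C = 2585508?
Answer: 6759447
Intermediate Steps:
(C + 1106010) + 3067929 = (2585508 + 1106010) + 3067929 = 3691518 + 3067929 = 6759447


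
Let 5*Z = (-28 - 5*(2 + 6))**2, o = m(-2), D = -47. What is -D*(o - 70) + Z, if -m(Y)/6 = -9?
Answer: 864/5 ≈ 172.80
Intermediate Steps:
m(Y) = 54 (m(Y) = -6*(-9) = 54)
o = 54
Z = 4624/5 (Z = (-28 - 5*(2 + 6))**2/5 = (-28 - 5*8)**2/5 = (-28 - 40)**2/5 = (1/5)*(-68)**2 = (1/5)*4624 = 4624/5 ≈ 924.80)
-D*(o - 70) + Z = -(-47)*(54 - 70) + 4624/5 = -(-47)*(-16) + 4624/5 = -1*752 + 4624/5 = -752 + 4624/5 = 864/5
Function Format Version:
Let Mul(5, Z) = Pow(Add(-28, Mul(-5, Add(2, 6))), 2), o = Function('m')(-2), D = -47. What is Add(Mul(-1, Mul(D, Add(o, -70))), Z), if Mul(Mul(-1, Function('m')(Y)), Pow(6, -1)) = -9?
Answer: Rational(864, 5) ≈ 172.80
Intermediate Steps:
Function('m')(Y) = 54 (Function('m')(Y) = Mul(-6, -9) = 54)
o = 54
Z = Rational(4624, 5) (Z = Mul(Rational(1, 5), Pow(Add(-28, Mul(-5, Add(2, 6))), 2)) = Mul(Rational(1, 5), Pow(Add(-28, Mul(-5, 8)), 2)) = Mul(Rational(1, 5), Pow(Add(-28, -40), 2)) = Mul(Rational(1, 5), Pow(-68, 2)) = Mul(Rational(1, 5), 4624) = Rational(4624, 5) ≈ 924.80)
Add(Mul(-1, Mul(D, Add(o, -70))), Z) = Add(Mul(-1, Mul(-47, Add(54, -70))), Rational(4624, 5)) = Add(Mul(-1, Mul(-47, -16)), Rational(4624, 5)) = Add(Mul(-1, 752), Rational(4624, 5)) = Add(-752, Rational(4624, 5)) = Rational(864, 5)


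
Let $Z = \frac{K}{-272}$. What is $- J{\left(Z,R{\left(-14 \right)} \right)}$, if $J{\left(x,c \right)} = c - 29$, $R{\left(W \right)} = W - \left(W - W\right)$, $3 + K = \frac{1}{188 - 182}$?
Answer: $43$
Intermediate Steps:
$K = - \frac{17}{6}$ ($K = -3 + \frac{1}{188 - 182} = -3 + \frac{1}{6} = - \frac{17}{6} \approx -2.8333$)
$R{\left(W \right)} = W$ ($R{\left(W \right)} = W - 0 = W + 0 = W$)
$Z = \frac{1}{96}$ ($Z = - \frac{17}{6 \left(-272\right)} = \left(- \frac{17}{6}\right) \left(- \frac{1}{272}\right) = \frac{1}{96} \approx 0.010417$)
$J{\left(x,c \right)} = -29 + c$ ($J{\left(x,c \right)} = c - 29 = -29 + c$)
$- J{\left(Z,R{\left(-14 \right)} \right)} = - (-29 - 14) = \left(-1\right) \left(-43\right) = 43$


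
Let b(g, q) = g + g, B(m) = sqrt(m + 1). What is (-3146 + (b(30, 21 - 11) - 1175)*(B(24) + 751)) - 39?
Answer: -846125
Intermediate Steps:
B(m) = sqrt(1 + m)
b(g, q) = 2*g
(-3146 + (b(30, 21 - 11) - 1175)*(B(24) + 751)) - 39 = (-3146 + (2*30 - 1175)*(sqrt(1 + 24) + 751)) - 39 = (-3146 + (60 - 1175)*(sqrt(25) + 751)) - 39 = (-3146 - 1115*(5 + 751)) - 39 = (-3146 - 1115*756) - 39 = (-3146 - 842940) - 39 = -846086 - 39 = -846125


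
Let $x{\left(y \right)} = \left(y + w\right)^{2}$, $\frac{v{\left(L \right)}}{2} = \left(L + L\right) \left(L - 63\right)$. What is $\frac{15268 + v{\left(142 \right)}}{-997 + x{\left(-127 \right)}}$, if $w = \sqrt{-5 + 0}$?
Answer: $\frac{60140 i}{254 \sqrt{5} + 15127 i} \approx 3.9701 + 0.14906 i$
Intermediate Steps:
$w = i \sqrt{5}$ ($w = \sqrt{-5} = i \sqrt{5} \approx 2.2361 i$)
$v{\left(L \right)} = 4 L \left(-63 + L\right)$ ($v{\left(L \right)} = 2 \left(L + L\right) \left(L - 63\right) = 2 \cdot 2 L \left(-63 + L\right) = 4 L \left(-63 + L\right)$)
$x{\left(y \right)} = \left(y + i \sqrt{5}\right)^{2}$
$\frac{15268 + v{\left(142 \right)}}{-997 + x{\left(-127 \right)}} = \frac{15268 + 4 \cdot 142 \left(-63 + 142\right)}{-997 + \left(-127 + i \sqrt{5}\right)^{2}} = \frac{15268 + 4 \cdot 142 \cdot 79}{-997 + \left(-127 + i \sqrt{5}\right)^{2}} = \frac{15268 + 44872}{-997 + \left(-127 + i \sqrt{5}\right)^{2}} = \frac{60140}{-997 + \left(-127 + i \sqrt{5}\right)^{2}}$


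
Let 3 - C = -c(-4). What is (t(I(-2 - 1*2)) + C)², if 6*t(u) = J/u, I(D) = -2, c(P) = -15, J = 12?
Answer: 169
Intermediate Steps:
t(u) = 2/u (t(u) = (12/u)/6 = 2/u)
C = -12 (C = 3 - (-1)*(-15) = 3 - 1*15 = 3 - 15 = -12)
(t(I(-2 - 1*2)) + C)² = (2/(-2) - 12)² = (2*(-½) - 12)² = (-1 - 12)² = (-13)² = 169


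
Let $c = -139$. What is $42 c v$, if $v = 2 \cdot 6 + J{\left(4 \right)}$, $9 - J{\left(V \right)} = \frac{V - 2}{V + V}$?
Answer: $- \frac{242277}{2} \approx -1.2114 \cdot 10^{5}$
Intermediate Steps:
$J{\left(V \right)} = 9 - \frac{-2 + V}{2 V}$ ($J{\left(V \right)} = 9 - \frac{V - 2}{V + V} = 9 - \frac{-2 + V}{2 V}$)
$v = \frac{83}{4}$ ($v = 2 \cdot 6 + \left(\frac{17}{2} + \frac{1}{4}\right) = 12 + \left(\frac{17}{2} + \frac{1}{4}\right) = 12 + \frac{35}{4} = \frac{83}{4} \approx 20.75$)
$42 c v = 42 \left(\left(-139\right) \frac{83}{4}\right) = 42 \left(- \frac{11537}{4}\right) = - \frac{242277}{2}$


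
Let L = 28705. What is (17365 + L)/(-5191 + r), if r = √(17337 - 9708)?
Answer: -119574685/13469426 - 23035*√7629/13469426 ≈ -9.0269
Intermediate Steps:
r = √7629 ≈ 87.344
(17365 + L)/(-5191 + r) = (17365 + 28705)/(-5191 + √7629) = 46070/(-5191 + √7629)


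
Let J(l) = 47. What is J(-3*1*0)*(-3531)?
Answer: -165957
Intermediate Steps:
J(-3*1*0)*(-3531) = 47*(-3531) = -165957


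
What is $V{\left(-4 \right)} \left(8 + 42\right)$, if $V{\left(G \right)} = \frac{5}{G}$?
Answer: $- \frac{125}{2} \approx -62.5$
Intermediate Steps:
$V{\left(-4 \right)} \left(8 + 42\right) = \frac{5}{-4} \left(8 + 42\right) = 5 \left(- \frac{1}{4}\right) 50 = \left(- \frac{5}{4}\right) 50 = - \frac{125}{2}$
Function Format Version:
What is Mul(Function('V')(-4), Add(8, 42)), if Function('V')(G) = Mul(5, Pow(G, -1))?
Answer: Rational(-125, 2) ≈ -62.500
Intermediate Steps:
Mul(Function('V')(-4), Add(8, 42)) = Mul(Mul(5, Pow(-4, -1)), Add(8, 42)) = Mul(Mul(5, Rational(-1, 4)), 50) = Mul(Rational(-5, 4), 50) = Rational(-125, 2)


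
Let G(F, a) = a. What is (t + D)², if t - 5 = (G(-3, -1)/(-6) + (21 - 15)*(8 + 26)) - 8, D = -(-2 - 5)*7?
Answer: 2253001/36 ≈ 62583.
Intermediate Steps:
D = 49 (D = -(-7)*7 = -1*(-49) = 49)
t = 1207/6 (t = 5 + ((-1/(-6) + (21 - 15)*(8 + 26)) - 8) = 5 + ((-1*(-⅙) + 6*34) - 8) = 5 + ((⅙ + 204) - 8) = 5 + (1225/6 - 8) = 5 + 1177/6 = 1207/6 ≈ 201.17)
(t + D)² = (1207/6 + 49)² = (1501/6)² = 2253001/36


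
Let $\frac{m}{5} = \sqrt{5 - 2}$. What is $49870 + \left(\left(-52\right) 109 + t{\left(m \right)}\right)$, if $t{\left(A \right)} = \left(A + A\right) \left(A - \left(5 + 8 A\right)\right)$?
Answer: $43152 - 50 \sqrt{3} \approx 43065.0$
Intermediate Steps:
$m = 5 \sqrt{3}$ ($m = 5 \sqrt{5 - 2} = 5 \sqrt{3} \approx 8.6602$)
$t{\left(A \right)} = 2 A \left(-5 - 7 A\right)$ ($t{\left(A \right)} = 2 A \left(A - \left(5 + 8 A\right)\right) = 2 A \left(-5 - 7 A\right)$)
$49870 + \left(\left(-52\right) 109 + t{\left(m \right)}\right) = 49870 - \left(5668 + 2 \cdot 5 \sqrt{3} \left(5 + 7 \cdot 5 \sqrt{3}\right)\right) = 49870 - \left(5668 + 2 \cdot 5 \sqrt{3} \left(5 + 35 \sqrt{3}\right)\right) = 49870 - \left(5668 + 10 \sqrt{3} \left(5 + 35 \sqrt{3}\right)\right) = 44202 - 10 \sqrt{3} \left(5 + 35 \sqrt{3}\right)$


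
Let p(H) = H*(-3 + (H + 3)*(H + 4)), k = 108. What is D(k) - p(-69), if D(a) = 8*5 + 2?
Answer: 295845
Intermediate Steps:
D(a) = 42 (D(a) = 40 + 2 = 42)
p(H) = H*(-3 + (3 + H)*(4 + H))
D(k) - p(-69) = 42 - (-69)*(9 + (-69)² + 7*(-69)) = 42 - (-69)*(9 + 4761 - 483) = 42 - (-69)*4287 = 42 - 1*(-295803) = 42 + 295803 = 295845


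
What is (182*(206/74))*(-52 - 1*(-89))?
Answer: 18746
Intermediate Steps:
(182*(206/74))*(-52 - 1*(-89)) = (182*(206*(1/74)))*(-52 + 89) = (182*(103/37))*37 = (18746/37)*37 = 18746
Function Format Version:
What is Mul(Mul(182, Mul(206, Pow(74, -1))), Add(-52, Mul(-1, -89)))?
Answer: 18746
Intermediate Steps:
Mul(Mul(182, Mul(206, Pow(74, -1))), Add(-52, Mul(-1, -89))) = Mul(Mul(182, Mul(206, Rational(1, 74))), Add(-52, 89)) = Mul(Mul(182, Rational(103, 37)), 37) = Mul(Rational(18746, 37), 37) = 18746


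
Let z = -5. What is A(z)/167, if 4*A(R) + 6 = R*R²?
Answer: -131/668 ≈ -0.19611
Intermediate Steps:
A(R) = -3/2 + R³/4 (A(R) = -3/2 + (R*R²)/4 = -3/2 + R³/4)
A(z)/167 = (-3/2 + (¼)*(-5)³)/167 = (-3/2 + (¼)*(-125))*(1/167) = (-3/2 - 125/4)*(1/167) = -131/4*1/167 = -131/668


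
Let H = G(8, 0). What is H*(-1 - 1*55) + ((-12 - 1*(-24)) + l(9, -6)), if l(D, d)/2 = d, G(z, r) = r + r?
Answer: 0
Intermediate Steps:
G(z, r) = 2*r
H = 0 (H = 2*0 = 0)
l(D, d) = 2*d
H*(-1 - 1*55) + ((-12 - 1*(-24)) + l(9, -6)) = 0*(-1 - 1*55) + ((-12 - 1*(-24)) + 2*(-6)) = 0*(-1 - 55) + ((-12 + 24) - 12) = 0*(-56) + (12 - 12) = 0 + 0 = 0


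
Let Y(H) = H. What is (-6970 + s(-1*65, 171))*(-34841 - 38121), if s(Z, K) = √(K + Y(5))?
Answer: 508545140 - 291848*√11 ≈ 5.0758e+8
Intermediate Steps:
s(Z, K) = √(5 + K) (s(Z, K) = √(K + 5) = √(5 + K))
(-6970 + s(-1*65, 171))*(-34841 - 38121) = (-6970 + √(5 + 171))*(-34841 - 38121) = (-6970 + √176)*(-72962) = (-6970 + 4*√11)*(-72962) = 508545140 - 291848*√11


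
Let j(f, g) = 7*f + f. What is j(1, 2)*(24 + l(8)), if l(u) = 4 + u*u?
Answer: 736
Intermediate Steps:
j(f, g) = 8*f
l(u) = 4 + u²
j(1, 2)*(24 + l(8)) = (8*1)*(24 + (4 + 8²)) = 8*(24 + (4 + 64)) = 8*(24 + 68) = 8*92 = 736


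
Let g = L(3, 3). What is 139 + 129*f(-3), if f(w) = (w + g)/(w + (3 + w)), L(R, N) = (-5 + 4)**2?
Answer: 225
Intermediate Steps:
L(R, N) = 1 (L(R, N) = (-1)**2 = 1)
g = 1
f(w) = (1 + w)/(3 + 2*w) (f(w) = (w + 1)/(w + (3 + w)) = (1 + w)/(3 + 2*w))
139 + 129*f(-3) = 139 + 129*((1 - 3)/(3 + 2*(-3))) = 139 + 129*(-2/(3 - 6)) = 139 + 129*(-2/(-3)) = 139 + 129*(-1/3*(-2)) = 139 + 129*(2/3) = 139 + 86 = 225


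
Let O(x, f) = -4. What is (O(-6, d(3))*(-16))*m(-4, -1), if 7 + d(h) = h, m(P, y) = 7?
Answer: 448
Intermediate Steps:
d(h) = -7 + h
(O(-6, d(3))*(-16))*m(-4, -1) = -4*(-16)*7 = 64*7 = 448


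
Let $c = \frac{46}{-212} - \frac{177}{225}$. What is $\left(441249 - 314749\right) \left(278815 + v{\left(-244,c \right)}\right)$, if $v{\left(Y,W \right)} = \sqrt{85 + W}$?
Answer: $35270097500 + \frac{12650 \sqrt{212351178}}{159} \approx 3.5271 \cdot 10^{10}$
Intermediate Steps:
$c = - \frac{7979}{7950}$ ($c = 46 \left(- \frac{1}{212}\right) - \frac{59}{75} = - \frac{23}{106} - \frac{59}{75} = - \frac{7979}{7950} \approx -1.0036$)
$\left(441249 - 314749\right) \left(278815 + v{\left(-244,c \right)}\right) = \left(441249 - 314749\right) \left(278815 + \sqrt{85 - \frac{7979}{7950}}\right) = 126500 \left(278815 + \sqrt{\frac{667771}{7950}}\right) = 126500 \left(278815 + \frac{\sqrt{212351178}}{1590}\right) = 35270097500 + \frac{12650 \sqrt{212351178}}{159}$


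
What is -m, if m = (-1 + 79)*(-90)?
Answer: 7020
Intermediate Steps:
m = -7020 (m = 78*(-90) = -7020)
-m = -1*(-7020) = 7020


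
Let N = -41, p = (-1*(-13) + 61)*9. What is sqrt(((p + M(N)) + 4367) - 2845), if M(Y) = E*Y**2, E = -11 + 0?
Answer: I*sqrt(16303) ≈ 127.68*I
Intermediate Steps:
p = 666 (p = (13 + 61)*9 = 74*9 = 666)
E = -11
M(Y) = -11*Y**2
sqrt(((p + M(N)) + 4367) - 2845) = sqrt(((666 - 11*(-41)**2) + 4367) - 2845) = sqrt(((666 - 11*1681) + 4367) - 2845) = sqrt(((666 - 18491) + 4367) - 2845) = sqrt((-17825 + 4367) - 2845) = sqrt(-13458 - 2845) = sqrt(-16303) = I*sqrt(16303)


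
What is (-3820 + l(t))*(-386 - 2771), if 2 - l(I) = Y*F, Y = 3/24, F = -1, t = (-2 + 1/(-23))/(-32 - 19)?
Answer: 96424251/8 ≈ 1.2053e+7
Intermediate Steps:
t = 47/1173 (t = (-2 - 1/23)/(-51) = -47/23*(-1/51) = 47/1173 ≈ 0.040068)
Y = ⅛ (Y = 3*(1/24) = ⅛ ≈ 0.12500)
l(I) = 17/8 (l(I) = 2 - (-1)/8 = 2 - 1*(-⅛) = 2 + ⅛ = 17/8)
(-3820 + l(t))*(-386 - 2771) = (-3820 + 17/8)*(-386 - 2771) = -30543/8*(-3157) = 96424251/8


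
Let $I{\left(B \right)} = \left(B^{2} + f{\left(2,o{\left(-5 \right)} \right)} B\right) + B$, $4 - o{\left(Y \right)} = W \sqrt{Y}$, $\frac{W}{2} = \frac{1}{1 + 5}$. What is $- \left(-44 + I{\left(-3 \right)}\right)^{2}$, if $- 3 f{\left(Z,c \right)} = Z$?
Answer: $-1296$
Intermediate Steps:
$W = \frac{1}{3}$ ($W = \frac{2}{1 + 5} = \frac{2}{6} = 2 \cdot \frac{1}{6} = \frac{1}{3} \approx 0.33333$)
$o{\left(Y \right)} = 4 - \frac{\sqrt{Y}}{3}$
$f{\left(Z,c \right)} = - \frac{Z}{3}$
$I{\left(B \right)} = B^{2} + \frac{B}{3}$ ($I{\left(B \right)} = \left(B^{2} + \left(- \frac{1}{3}\right) 2 B\right) + B = \left(B^{2} - \frac{2 B}{3}\right) + B = B^{2} + \frac{B}{3}$)
$- \left(-44 + I{\left(-3 \right)}\right)^{2} = - \left(-44 - 3 \left(\frac{1}{3} - 3\right)\right)^{2} = - \left(-44 - -8\right)^{2} = - \left(-44 + 8\right)^{2} = - \left(-36\right)^{2} = \left(-1\right) 1296 = -1296$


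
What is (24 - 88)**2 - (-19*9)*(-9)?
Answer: 2557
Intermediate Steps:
(24 - 88)**2 - (-19*9)*(-9) = (-64)**2 - (-171)*(-9) = 4096 - 1*1539 = 4096 - 1539 = 2557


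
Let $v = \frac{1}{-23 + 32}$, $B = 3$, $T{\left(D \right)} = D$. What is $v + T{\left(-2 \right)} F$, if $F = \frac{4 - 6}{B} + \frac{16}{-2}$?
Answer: $\frac{157}{9} \approx 17.444$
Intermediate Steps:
$v = \frac{1}{9} \approx 0.11111$
$F = - \frac{26}{3}$ ($F = \frac{4 - 6}{3} + \frac{16}{-2} = \left(4 - 6\right) \frac{1}{3} + 16 \left(- \frac{1}{2}\right) = \left(-2\right) \frac{1}{3} - 8 = - \frac{2}{3} - 8 = - \frac{26}{3} \approx -8.6667$)
$v + T{\left(-2 \right)} F = \frac{1}{9} - - \frac{52}{3} = \frac{1}{9} + \frac{52}{3} = \frac{157}{9}$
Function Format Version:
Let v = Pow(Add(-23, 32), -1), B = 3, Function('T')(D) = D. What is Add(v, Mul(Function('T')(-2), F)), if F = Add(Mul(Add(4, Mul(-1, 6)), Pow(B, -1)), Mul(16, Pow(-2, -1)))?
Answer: Rational(157, 9) ≈ 17.444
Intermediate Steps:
v = Rational(1, 9) (v = Pow(9, -1) = Rational(1, 9) ≈ 0.11111)
F = Rational(-26, 3) (F = Add(Mul(Add(4, Mul(-1, 6)), Pow(3, -1)), Mul(16, Pow(-2, -1))) = Add(Mul(Add(4, -6), Rational(1, 3)), Mul(16, Rational(-1, 2))) = Add(Mul(-2, Rational(1, 3)), -8) = Add(Rational(-2, 3), -8) = Rational(-26, 3) ≈ -8.6667)
Add(v, Mul(Function('T')(-2), F)) = Add(Rational(1, 9), Mul(-2, Rational(-26, 3))) = Add(Rational(1, 9), Rational(52, 3)) = Rational(157, 9)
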